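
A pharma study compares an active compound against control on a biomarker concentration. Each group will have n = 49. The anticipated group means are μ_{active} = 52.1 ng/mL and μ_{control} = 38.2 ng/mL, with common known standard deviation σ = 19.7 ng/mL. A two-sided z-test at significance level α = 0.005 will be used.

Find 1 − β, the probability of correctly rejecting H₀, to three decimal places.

Standardized effect: d = |μ_{active} − μ_{control}| / σ = |52.1 − 38.2| / 19.7 = 0.7056
Noncentrality parameter: λ = d·√(n/2) = 0.7056 × √(49/2) = 3.4925
Two-sided α = 0.005 → critical value z_{0.0025} = 2.807.
Power = Φ(λ − 2.807) + Φ(−λ − 2.807) = Φ(0.685) + Φ(-6.299) = 0.7535 + 0.0000 = 0.7535.

Power ≈ 0.753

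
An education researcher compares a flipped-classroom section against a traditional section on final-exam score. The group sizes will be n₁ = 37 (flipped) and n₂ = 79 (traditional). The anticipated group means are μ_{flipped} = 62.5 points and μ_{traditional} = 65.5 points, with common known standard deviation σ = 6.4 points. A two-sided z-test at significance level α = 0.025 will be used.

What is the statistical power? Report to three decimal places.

Power ≈ 0.544

Standardized effect: d = |μ_{flipped} − μ_{traditional}| / σ = |62.5 − 65.5| / 6.4 = 0.4688
Noncentrality parameter: λ = d / √(1/n₁ + 1/n₂) = 0.4688 / √(1/37 + 1/79) = 2.3530
Critical value for a two-sided test at α = 0.025: z_{α/2} = 2.241.
Power = Φ(λ − 2.241) + Φ(−λ − 2.241) = Φ(0.112) + Φ(-4.594) = 0.5444 + 0.0000 = 0.5444.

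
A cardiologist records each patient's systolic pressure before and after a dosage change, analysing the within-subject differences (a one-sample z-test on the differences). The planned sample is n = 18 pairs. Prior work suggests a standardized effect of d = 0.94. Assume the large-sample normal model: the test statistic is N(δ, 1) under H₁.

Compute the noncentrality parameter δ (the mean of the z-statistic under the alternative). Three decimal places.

The noncentrality parameter scales effect size by the design's sample-size factor: δ = d·√n = 0.94 × √18 = 3.9881

δ ≈ 3.988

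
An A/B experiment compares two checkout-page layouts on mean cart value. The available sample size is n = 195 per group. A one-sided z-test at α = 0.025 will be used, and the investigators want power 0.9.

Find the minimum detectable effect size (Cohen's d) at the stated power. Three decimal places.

d ≈ 0.328

Required noncentrality: δ = z_{0.025} + z_{0.10} = 1.960 + 1.282 = 3.242.
δ = d·√(n/2) ⇒ d = δ/√(n/2) = 3.242/√(195/2) = 0.3283.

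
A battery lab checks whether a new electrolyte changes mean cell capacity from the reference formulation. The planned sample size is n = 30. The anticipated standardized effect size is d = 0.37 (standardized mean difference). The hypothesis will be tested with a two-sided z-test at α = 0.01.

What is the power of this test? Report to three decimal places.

Noncentrality parameter: δ = d·√n = 0.37 × √30 = 2.0266
Critical value for a two-sided test at α = 0.01: z_{α/2} = 2.576.
Power = Φ(δ − 2.576) + Φ(−δ − 2.576) = Φ(-0.549) + Φ(-4.602) = 0.2914 + 0.0000 = 0.2914.

Power ≈ 0.291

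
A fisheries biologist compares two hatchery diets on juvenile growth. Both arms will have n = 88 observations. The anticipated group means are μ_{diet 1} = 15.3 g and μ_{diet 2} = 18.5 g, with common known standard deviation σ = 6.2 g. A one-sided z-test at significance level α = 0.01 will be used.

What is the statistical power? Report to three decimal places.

Power ≈ 0.864

Standardized effect: d = |μ_{diet 1} − μ_{diet 2}| / σ = |15.3 − 18.5| / 6.2 = 0.5161
Noncentrality parameter: δ = d·√(n/2) = 0.5161 × √(88/2) = 3.4236
Critical value for a one-sided test at α = 0.01: z_α = 2.326.
Power = Φ(δ − 2.326) = Φ(1.097) = 0.8637.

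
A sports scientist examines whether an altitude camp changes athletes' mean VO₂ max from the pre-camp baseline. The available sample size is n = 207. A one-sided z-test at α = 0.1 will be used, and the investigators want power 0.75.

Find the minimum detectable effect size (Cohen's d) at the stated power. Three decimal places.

d ≈ 0.136

Required noncentrality: δ = z_{0.1} + z_{0.25} = 1.282 + 0.674 = 1.956.
δ = d·√n ⇒ d = δ/√n = 1.956/√207 = 0.1360.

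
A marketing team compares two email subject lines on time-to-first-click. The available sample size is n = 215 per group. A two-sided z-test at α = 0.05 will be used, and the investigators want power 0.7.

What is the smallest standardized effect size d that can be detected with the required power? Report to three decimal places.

d ≈ 0.240

Required noncentrality: δ = z_{0.025} + z_{0.30} = 1.960 + 0.524 = 2.484.
(The second rejection-region term Φ(−δ − z_{α/2}) is negligible and dropped.)
δ = d·√(n/2) ⇒ d = δ/√(n/2) = 2.484/√(215/2) = 0.2396.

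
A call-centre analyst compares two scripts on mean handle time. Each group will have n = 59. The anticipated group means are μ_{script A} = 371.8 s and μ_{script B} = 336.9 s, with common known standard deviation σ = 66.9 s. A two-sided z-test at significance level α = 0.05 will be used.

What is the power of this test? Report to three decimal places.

Power ≈ 0.809

Standardized effect: d = |μ_{script A} − μ_{script B}| / σ = |371.8 − 336.9| / 66.9 = 0.5217
Noncentrality parameter: δ = d·√(n/2) = 0.5217 × √(59/2) = 2.8334
Two-sided α = 0.05 → critical value z_{0.025} = 1.960.
Power = Φ(δ − 1.960) + Φ(−δ − 1.960) = Φ(0.873) + Φ(-4.793) = 0.8088 + 0.0000 = 0.8088.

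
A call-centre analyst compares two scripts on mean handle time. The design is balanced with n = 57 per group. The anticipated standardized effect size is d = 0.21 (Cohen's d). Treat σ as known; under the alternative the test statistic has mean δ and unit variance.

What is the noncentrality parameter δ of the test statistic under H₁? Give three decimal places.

δ ≈ 1.121

δ = d·√(n/2) = 0.21 × √(57/2) = 1.1211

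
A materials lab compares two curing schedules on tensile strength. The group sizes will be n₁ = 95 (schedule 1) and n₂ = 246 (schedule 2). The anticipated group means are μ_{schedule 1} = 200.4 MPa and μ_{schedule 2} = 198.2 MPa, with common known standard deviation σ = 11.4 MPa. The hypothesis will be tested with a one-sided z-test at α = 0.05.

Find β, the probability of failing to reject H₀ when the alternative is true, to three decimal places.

Standardized effect: d = |μ_{schedule 1} − μ_{schedule 2}| / σ = |200.4 − 198.2| / 11.4 = 0.1930
Noncentrality parameter: δ = d / √(1/n₁ + 1/n₂) = 0.1930 / √(1/95 + 1/246) = 1.5976
One-sided α = 0.05 → critical value z_{0.05} = 1.645.
Power = Φ(δ − 1.645) = Φ(-0.047) = 0.4812.
Type II error: β = 1 − power = 1 − 0.4812 = 0.5188.

β ≈ 0.519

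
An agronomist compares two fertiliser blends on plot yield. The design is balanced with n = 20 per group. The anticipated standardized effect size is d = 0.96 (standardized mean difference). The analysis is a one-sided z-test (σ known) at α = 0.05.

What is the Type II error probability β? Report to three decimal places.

Noncentrality parameter: δ = d·√(n/2) = 0.96 × √(20/2) = 3.0358
One-sided α = 0.05 → critical value z_{0.05} = 1.645.
Power = Φ(δ − 1.645) = Φ(1.391) = 0.9179.
Type II error: β = 1 − power = 1 − 0.9179 = 0.0821.

β ≈ 0.082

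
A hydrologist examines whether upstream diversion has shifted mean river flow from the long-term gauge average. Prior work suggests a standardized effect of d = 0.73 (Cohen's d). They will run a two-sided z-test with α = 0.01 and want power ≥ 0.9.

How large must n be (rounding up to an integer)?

n = 28

For power 0.9 need Φ(δ − z_{0.005}) = 0.9, so δ = z_{0.005} + z_{0.10} = 2.576 + 1.282 = 3.857.
(The Φ(−δ − z_{α/2}) term is vanishingly small for δ > 0 and is dropped in the standard sample-size formula.)
δ = d·√n ⇒ n = (δ/d)² = (3.857 / 0.73)² = 27.92.
Rounding up, n = 28.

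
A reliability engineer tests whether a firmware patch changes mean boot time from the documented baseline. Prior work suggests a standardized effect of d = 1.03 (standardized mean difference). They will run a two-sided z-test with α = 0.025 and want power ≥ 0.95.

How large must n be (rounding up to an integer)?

For power 0.95 need Φ(δ − z_{0.0125}) = 0.95, so δ = z_{0.0125} + z_{0.05} = 2.241 + 1.645 = 3.886.
(For δ > 0 the lower-tail rejection region contributes negligibly to power, so the one-term inversion is standard.)
δ = d·√n ⇒ n = (δ/d)² = (3.886 / 1.03)² = 14.24.
Rounding up, n = 15.

n = 15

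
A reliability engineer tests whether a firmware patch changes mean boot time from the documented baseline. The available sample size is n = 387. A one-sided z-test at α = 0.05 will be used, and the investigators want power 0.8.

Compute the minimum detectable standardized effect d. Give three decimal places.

d ≈ 0.126

Required noncentrality: δ = z_{0.05} + z_{0.20} = 1.645 + 0.842 = 2.486.
δ = d·√n ⇒ d = δ/√n = 2.486/√387 = 0.1264.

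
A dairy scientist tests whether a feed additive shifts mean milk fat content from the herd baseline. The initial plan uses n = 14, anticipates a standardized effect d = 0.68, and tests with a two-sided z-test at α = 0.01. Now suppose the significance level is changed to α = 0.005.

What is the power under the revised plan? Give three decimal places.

δ = d·√n = 0.68 × √14 = 2.5443 (unchanged). New critical value: z_{0.0025} = 2.807.
Revised power = Φ(δ − 2.807) + Φ(−δ − 2.807) = Φ(-0.263) + Φ(-5.351) = 0.3964 + 0.0000 = 0.3964.

Power ≈ 0.396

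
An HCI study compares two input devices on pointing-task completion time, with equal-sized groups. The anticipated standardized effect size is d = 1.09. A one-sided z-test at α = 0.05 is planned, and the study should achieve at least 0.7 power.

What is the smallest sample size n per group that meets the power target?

n = 8 per group

For power 0.7 need Φ(δ − z_{0.05}) = 0.7, so δ = z_{0.05} + z_{0.30} = 1.645 + 0.524 = 2.169.
δ = d·√(n/2) ⇒ n = 2(δ/d)² = 2 × (2.169 / 1.09)² = 7.92.
Rounding up, n = 8 per group.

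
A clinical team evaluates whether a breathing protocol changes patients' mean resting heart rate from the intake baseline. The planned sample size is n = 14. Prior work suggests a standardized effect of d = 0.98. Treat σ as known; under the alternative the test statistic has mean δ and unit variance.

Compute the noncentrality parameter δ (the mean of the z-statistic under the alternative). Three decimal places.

δ ≈ 3.667

The noncentrality parameter scales effect size by the design's sample-size factor: δ = d·√n = 0.98 × √14 = 3.6668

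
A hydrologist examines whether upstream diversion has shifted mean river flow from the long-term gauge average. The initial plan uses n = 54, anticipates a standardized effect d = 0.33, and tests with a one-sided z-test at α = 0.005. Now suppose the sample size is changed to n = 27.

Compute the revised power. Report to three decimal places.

Power ≈ 0.195

With n = 27: δ = d·√n = 0.33 × √27 = 1.7147. Critical value z_{0.005} = 2.576.
Revised power = P(Z > 2.576 − δ) = Φ(-0.861) = 0.1946.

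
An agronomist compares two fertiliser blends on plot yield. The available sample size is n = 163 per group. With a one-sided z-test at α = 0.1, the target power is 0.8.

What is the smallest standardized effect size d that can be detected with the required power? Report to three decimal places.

Required noncentrality: δ = z_{0.1} + z_{0.20} = 1.282 + 0.842 = 2.123.
δ = d·√(n/2) ⇒ d = δ/√(n/2) = 2.123/√(163/2) = 0.2352.

d ≈ 0.235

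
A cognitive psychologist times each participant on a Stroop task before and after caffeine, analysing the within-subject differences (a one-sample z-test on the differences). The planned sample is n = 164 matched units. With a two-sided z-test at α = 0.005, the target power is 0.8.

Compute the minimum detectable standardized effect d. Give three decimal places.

Required noncentrality: δ = z_{0.0025} + z_{0.20} = 2.807 + 0.842 = 3.649.
(The second rejection-region term Φ(−δ − z_{α/2}) is negligible and dropped.)
δ = d·√n ⇒ d = δ/√n = 3.649/√164 = 0.2849.

d ≈ 0.285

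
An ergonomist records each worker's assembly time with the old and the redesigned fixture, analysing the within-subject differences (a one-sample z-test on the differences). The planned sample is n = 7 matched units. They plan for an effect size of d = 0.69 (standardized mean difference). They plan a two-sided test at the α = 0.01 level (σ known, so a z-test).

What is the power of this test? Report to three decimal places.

Power ≈ 0.227

Noncentrality parameter: δ = d·√n = 0.69 × √7 = 1.8256
Critical value for a two-sided test at α = 0.01: z_{α/2} = 2.576.
Power = Φ(δ − 2.576) + Φ(−δ − 2.576) = Φ(-0.750) + Φ(-4.401) = 0.2265 + 0.0000 = 0.2266.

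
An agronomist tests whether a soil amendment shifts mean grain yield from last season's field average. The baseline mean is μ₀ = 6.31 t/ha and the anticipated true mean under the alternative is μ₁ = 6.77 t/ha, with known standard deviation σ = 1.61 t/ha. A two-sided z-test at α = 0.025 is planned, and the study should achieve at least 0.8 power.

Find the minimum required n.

Standardized effect: d = |μ₁ − μ₀| / σ = |6.77 − 6.31| / 1.61 = 0.2857
Set Φ(δ − 2.241) = 0.8; then δ − 2.241 = Φ⁻¹(0.8) = 0.842, giving δ = 3.083.
(The Φ(−δ − z_{α/2}) term is vanishingly small for δ > 0 and is dropped in the standard sample-size formula.)
δ = d·√n ⇒ n = (δ/d)² = (3.083 / 0.2857)² = 116.44.
Round up to the next whole unit.

n = 117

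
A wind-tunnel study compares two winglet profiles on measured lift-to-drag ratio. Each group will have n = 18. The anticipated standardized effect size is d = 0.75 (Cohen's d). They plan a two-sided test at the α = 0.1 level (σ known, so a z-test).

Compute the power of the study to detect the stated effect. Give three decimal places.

Noncentrality parameter: δ = d·√(n/2) = 0.75 × √(18/2) = 2.2500
Critical value for a two-sided test at α = 0.1: z_{α/2} = 1.645.
Power = Φ(δ − 1.645) + Φ(−δ − 1.645) = Φ(0.605) + Φ(-3.895) = 0.7275 + 0.0000 = 0.7275.

Power ≈ 0.728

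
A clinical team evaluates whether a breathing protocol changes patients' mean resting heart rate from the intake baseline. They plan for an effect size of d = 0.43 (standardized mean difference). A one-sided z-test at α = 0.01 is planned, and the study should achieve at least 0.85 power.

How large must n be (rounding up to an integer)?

n = 62

Set Φ(δ − 2.326) = 0.85; then δ − 2.326 = Φ⁻¹(0.85) = 1.036, giving δ = 3.363.
δ = d·√n ⇒ n = (δ/d)² = (3.363 / 0.43)² = 61.16.
Rounding up, n = 62.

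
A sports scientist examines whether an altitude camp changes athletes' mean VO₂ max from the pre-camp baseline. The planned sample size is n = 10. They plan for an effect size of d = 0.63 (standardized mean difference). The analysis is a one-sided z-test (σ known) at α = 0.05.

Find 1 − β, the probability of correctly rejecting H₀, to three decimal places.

Power ≈ 0.636

Noncentrality parameter: δ = d·√n = 0.63 × √10 = 1.9922
Critical value for a one-sided test at α = 0.05: z_α = 1.645.
Power = Φ(δ − 1.645) = Φ(0.347) = 0.6358.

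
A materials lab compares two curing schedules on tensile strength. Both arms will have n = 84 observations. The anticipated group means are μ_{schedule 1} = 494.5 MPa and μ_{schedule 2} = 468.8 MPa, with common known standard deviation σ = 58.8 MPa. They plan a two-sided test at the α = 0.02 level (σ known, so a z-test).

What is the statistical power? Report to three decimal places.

Standardized effect: d = |μ_{schedule 1} − μ_{schedule 2}| / σ = |494.5 − 468.8| / 58.8 = 0.4371
Noncentrality parameter: δ = d·√(n/2) = 0.4371 × √(84/2) = 2.8326
Critical value for a two-sided test at α = 0.02: z_{α/2} = 2.326.
Power = Φ(δ − 2.326) + Φ(−δ − 2.326) = Φ(0.506) + Φ(-5.159) = 0.6936 + 0.0000 = 0.6936.

Power ≈ 0.694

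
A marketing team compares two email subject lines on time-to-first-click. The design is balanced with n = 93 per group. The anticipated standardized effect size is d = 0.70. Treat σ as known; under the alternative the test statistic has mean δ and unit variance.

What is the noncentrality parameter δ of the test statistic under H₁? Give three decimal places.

δ = d·√(n/2) = 0.70 × √(93/2) = 4.7734

δ ≈ 4.773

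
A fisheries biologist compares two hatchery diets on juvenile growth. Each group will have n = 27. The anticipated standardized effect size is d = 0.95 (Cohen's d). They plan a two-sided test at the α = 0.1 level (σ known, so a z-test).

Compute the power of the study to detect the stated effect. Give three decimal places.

Noncentrality parameter: δ = d·√(n/2) = 0.95 × √(27/2) = 3.4905
Two-sided α = 0.1 → critical value z_{0.05} = 1.645.
Power = Φ(δ − 1.645) + Φ(−δ − 1.645) = Φ(1.846) + Φ(-5.135) = 0.9675 + 0.0000 = 0.9675.

Power ≈ 0.968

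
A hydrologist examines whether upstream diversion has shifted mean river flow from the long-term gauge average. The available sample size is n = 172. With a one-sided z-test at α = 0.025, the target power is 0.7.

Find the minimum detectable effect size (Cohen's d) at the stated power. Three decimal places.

Required noncentrality: δ = z_{0.025} + z_{0.30} = 1.960 + 0.524 = 2.484.
δ = d·√n ⇒ d = δ/√n = 2.484/√172 = 0.1894.

d ≈ 0.189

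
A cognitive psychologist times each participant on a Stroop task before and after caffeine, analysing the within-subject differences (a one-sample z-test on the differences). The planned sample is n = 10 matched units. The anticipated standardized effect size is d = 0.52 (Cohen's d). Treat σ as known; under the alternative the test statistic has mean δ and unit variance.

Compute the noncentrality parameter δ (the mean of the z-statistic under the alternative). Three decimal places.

δ = d·√n = 0.52 × √10 = 1.6444

δ ≈ 1.644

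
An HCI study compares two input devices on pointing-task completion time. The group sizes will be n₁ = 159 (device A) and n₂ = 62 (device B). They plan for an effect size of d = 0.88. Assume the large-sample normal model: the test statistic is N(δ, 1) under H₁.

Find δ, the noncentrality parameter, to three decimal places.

δ ≈ 5.877

The noncentrality parameter scales effect size by the design's sample-size factor: δ = d / √(1/n₁ + 1/n₂) = 0.88 / √(1/159 + 1/62) = 5.8773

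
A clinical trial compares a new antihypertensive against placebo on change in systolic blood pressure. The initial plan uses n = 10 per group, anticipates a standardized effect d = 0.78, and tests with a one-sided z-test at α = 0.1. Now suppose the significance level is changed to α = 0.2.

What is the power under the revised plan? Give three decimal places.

δ = d·√(n/2) = 0.78 × √(10/2) = 1.7441 (unchanged). New critical value: z_{0.2} = 0.842.
Revised power = P(Z > 0.842 − δ) = Φ(0.903) = 0.8166.

Power ≈ 0.817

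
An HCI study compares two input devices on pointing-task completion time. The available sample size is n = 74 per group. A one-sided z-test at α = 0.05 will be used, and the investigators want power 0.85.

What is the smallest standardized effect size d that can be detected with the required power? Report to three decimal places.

Need Φ(δ − 1.645) = 0.85, so δ = 1.645 + 1.036 = 2.681.
δ = d·√(n/2) ⇒ d = δ/√(n/2) = 2.681/√(74/2) = 0.4408.

d ≈ 0.441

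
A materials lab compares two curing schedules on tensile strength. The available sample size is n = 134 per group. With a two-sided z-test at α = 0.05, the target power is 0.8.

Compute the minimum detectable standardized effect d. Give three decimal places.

d ≈ 0.342

Required noncentrality: δ = z_{0.025} + z_{0.20} = 1.960 + 0.842 = 2.802.
(The second rejection-region term Φ(−δ − z_{α/2}) is negligible and dropped.)
δ = d·√(n/2) ⇒ d = δ/√(n/2) = 2.802/√(134/2) = 0.3423.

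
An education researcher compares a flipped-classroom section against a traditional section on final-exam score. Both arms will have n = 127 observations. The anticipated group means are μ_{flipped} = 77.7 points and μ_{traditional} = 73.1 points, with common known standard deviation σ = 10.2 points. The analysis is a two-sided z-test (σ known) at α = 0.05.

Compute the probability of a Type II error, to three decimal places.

Standardized effect: d = |μ_{flipped} − μ_{traditional}| / σ = |77.7 − 73.1| / 10.2 = 0.4510
Noncentrality parameter: λ = d·√(n/2) = 0.4510 × √(127/2) = 3.5937
Critical value for a two-sided test at α = 0.05: z_{α/2} = 1.960.
Power = Φ(λ − 1.960) + Φ(−λ − 1.960) = Φ(1.634) + Φ(-5.554) = 0.9488 + 0.0000 = 0.9488.
Type II error: β = 1 − power = 1 − 0.9488 = 0.0512.

β ≈ 0.051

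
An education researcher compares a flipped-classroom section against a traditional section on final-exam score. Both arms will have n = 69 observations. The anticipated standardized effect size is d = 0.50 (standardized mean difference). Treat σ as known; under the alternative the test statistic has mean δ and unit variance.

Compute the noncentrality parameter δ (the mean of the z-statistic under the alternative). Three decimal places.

The noncentrality parameter scales effect size by the design's sample-size factor: δ = d·√(n/2) = 0.50 × √(69/2) = 2.9368

δ ≈ 2.937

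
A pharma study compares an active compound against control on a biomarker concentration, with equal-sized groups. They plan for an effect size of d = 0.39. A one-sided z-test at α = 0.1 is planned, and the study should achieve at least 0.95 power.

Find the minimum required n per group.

Set Φ(δ − 1.282) = 0.95; then δ − 1.282 = Φ⁻¹(0.95) = 1.645, giving δ = 2.926.
δ = d·√(n/2) ⇒ n = 2(δ/d)² = 2 × (2.926 / 0.39)² = 112.61.
Rounding up, n = 113 per group.

n = 113 per group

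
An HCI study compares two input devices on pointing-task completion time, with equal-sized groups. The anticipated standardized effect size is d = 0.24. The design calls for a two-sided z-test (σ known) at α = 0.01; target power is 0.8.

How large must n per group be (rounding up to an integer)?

Set Φ(δ − 2.576) = 0.8; then δ − 2.576 = Φ⁻¹(0.8) = 0.842, giving δ = 3.417.
(Ignoring the negligible lower-tail rejection probability gives the usual closed-form inversion.)
δ = d·√(n/2) ⇒ n = 2(δ/d)² = 2 × (3.417 / 0.24)² = 405.52.
Rounding up, n = 406 per group.

n = 406 per group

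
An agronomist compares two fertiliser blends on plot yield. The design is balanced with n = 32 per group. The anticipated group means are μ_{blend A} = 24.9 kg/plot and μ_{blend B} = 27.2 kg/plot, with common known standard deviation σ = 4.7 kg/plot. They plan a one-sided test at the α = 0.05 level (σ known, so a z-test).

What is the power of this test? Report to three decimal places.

Standardized effect: d = |μ_{blend A} − μ_{blend B}| / σ = |24.9 − 27.2| / 4.7 = 0.4894
Noncentrality parameter: δ = d·√(n/2) = 0.4894 × √(32/2) = 1.9574
Critical value for a one-sided test at α = 0.05: z_α = 1.645.
Power = P(Z > 1.645 − δ) = Φ(0.313) = 0.6227.

Power ≈ 0.623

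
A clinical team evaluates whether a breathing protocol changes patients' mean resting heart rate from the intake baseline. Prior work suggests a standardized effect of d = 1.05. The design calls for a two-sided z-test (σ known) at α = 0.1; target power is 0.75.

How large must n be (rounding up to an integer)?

Set Φ(δ − 1.645) = 0.75; then δ − 1.645 = Φ⁻¹(0.75) = 0.674, giving δ = 2.319.
(For δ > 0 the lower-tail rejection region contributes negligibly to power, so the one-term inversion is standard.)
δ = d·√n ⇒ n = (δ/d)² = (2.319 / 1.05)² = 4.88.
Rounding up, n = 5.

n = 5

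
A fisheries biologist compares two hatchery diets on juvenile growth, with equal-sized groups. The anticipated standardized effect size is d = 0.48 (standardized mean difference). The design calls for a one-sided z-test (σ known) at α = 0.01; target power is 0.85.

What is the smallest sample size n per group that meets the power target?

Set Φ(δ − 2.326) = 0.85; then δ − 2.326 = Φ⁻¹(0.85) = 1.036, giving δ = 3.363.
δ = d·√(n/2) ⇒ n = 2(δ/d)² = 2 × (3.363 / 0.48)² = 98.16.
Rounding up, n = 99 per group.

n = 99 per group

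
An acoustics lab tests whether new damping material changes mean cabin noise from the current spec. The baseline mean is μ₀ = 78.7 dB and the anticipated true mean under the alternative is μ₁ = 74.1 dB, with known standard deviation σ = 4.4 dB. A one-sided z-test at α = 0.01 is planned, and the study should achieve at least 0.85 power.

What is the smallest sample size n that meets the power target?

n = 11

Standardized effect: d = |μ₁ − μ₀| / σ = |74.1 − 78.7| / 4.4 = 1.0455
Set Φ(δ − 2.326) = 0.85; then δ − 2.326 = Φ⁻¹(0.85) = 1.036, giving δ = 3.363.
δ = d·√n ⇒ n = (δ/d)² = (3.363 / 1.0455)² = 10.35.
Rounding up, n = 11.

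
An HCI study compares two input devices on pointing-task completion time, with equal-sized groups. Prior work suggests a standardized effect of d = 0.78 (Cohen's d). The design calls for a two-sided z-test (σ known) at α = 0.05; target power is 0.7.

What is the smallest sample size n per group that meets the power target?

n = 21 per group

For power 0.7 need Φ(δ − z_{0.025}) = 0.7, so δ = z_{0.025} + z_{0.30} = 1.960 + 0.524 = 2.484.
(Ignoring the negligible lower-tail rejection probability gives the usual closed-form inversion.)
δ = d·√(n/2) ⇒ n = 2(δ/d)² = 2 × (2.484 / 0.78)² = 20.29.
Round up to the next whole unit.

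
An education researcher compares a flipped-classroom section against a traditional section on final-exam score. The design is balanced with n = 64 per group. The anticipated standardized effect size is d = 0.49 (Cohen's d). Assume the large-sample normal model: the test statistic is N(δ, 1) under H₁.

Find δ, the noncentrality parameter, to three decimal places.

δ ≈ 2.772

The noncentrality parameter scales effect size by the design's sample-size factor: δ = d·√(n/2) = 0.49 × √(64/2) = 2.7719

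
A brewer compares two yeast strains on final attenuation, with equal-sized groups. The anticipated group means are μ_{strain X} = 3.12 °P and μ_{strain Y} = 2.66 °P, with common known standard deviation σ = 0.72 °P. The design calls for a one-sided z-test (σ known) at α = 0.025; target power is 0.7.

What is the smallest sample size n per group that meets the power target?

Standardized effect: d = |μ_{strain X} − μ_{strain Y}| / σ = |3.12 − 2.66| / 0.72 = 0.6389
Set Φ(δ − 1.960) = 0.7; then δ − 1.960 = Φ⁻¹(0.7) = 0.524, giving δ = 2.484.
δ = d·√(n/2) ⇒ n = 2(δ/d)² = 2 × (2.484 / 0.6389)² = 30.24.
Round up to the next whole unit.

n = 31 per group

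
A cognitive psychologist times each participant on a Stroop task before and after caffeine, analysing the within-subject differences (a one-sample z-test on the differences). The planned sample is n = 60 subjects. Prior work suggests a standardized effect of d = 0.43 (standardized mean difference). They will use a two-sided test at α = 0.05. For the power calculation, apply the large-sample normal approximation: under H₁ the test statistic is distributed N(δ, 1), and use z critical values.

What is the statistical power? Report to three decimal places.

Power ≈ 0.915

Noncentrality parameter: δ = d·√n = 0.43 × √60 = 3.3308
Two-sided α = 0.05 → critical value z_{0.025} = 1.960.
Power = Φ(δ − 1.960) + Φ(−δ − 1.960) = Φ(1.371) + Φ(-5.291) = 0.9148 + 0.0000 = 0.9148.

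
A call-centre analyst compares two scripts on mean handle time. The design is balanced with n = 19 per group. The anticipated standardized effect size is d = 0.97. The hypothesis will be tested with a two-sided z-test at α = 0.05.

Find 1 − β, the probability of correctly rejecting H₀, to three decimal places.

Noncentrality parameter: δ = d·√(n/2) = 0.97 × √(19/2) = 2.9897
Two-sided α = 0.05 → critical value z_{0.025} = 1.960.
Power = Φ(δ − 1.960) + Φ(−δ − 1.960) = Φ(1.030) + Φ(-4.950) = 0.8484 + 0.0000 = 0.8484.

Power ≈ 0.848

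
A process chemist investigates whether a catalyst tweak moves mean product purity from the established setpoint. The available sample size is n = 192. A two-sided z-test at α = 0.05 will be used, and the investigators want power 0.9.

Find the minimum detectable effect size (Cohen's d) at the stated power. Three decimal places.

Need Φ(δ − 1.960) = 0.9, so δ = 1.960 + 1.282 = 3.242.
(Lower-tail contribution to power is negligible for δ > 0.)
δ = d·√n ⇒ d = δ/√n = 3.242/√192 = 0.2339.

d ≈ 0.234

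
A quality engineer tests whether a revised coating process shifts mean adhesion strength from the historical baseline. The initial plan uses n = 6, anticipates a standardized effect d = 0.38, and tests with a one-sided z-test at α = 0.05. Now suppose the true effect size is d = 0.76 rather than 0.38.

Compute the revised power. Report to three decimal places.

Power ≈ 0.586

With d = 0.76: δ = d·√n = 0.76 × √6 = 1.8616. Critical value z_{0.05} = 1.645.
Revised power = Φ(δ − 1.645) = Φ(0.217) = 0.5858.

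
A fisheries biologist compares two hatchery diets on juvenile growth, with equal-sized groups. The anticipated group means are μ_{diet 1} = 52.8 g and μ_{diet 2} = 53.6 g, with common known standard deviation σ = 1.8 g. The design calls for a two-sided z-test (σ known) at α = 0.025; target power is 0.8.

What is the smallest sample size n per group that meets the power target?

Standardized effect: d = |μ_{diet 1} − μ_{diet 2}| / σ = |52.8 − 53.6| / 1.8 = 0.4444
For power 0.8 need Φ(δ − z_{0.0125}) = 0.8, so δ = z_{0.0125} + z_{0.20} = 2.241 + 0.842 = 3.083.
(The Φ(−δ − z_{α/2}) term is vanishingly small for δ > 0 and is dropped in the standard sample-size formula.)
δ = d·√(n/2) ⇒ n = 2(δ/d)² = 2 × (3.083 / 0.4444)² = 96.24.
Rounding up, n = 97 per group.

n = 97 per group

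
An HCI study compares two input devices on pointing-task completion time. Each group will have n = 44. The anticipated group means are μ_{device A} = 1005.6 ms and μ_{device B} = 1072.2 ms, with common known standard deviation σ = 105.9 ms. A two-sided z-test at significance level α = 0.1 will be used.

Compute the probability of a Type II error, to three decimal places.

β ≈ 0.096

Standardized effect: d = |μ_{device A} − μ_{device B}| / σ = |1005.6 − 1072.2| / 105.9 = 0.6289
Noncentrality parameter: δ = d·√(n/2) = 0.6289 × √(44/2) = 2.9498
Two-sided α = 0.1 → critical value z_{0.05} = 1.645.
Power = Φ(δ − 1.645) + Φ(−δ − 1.645) = Φ(1.305) + Φ(-4.595) = 0.9040 + 0.0000 = 0.9040.
Type II error: β = 1 − power = 1 − 0.9040 = 0.0960.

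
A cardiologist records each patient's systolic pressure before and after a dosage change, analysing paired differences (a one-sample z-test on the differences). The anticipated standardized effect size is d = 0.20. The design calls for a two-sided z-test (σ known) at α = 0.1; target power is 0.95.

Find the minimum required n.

Set Φ(δ − 1.645) = 0.95; then δ − 1.645 = Φ⁻¹(0.95) = 1.645, giving δ = 3.290.
(The Φ(−δ − z_{α/2}) term is vanishingly small for δ > 0 and is dropped in the standard sample-size formula.)
δ = d·√n ⇒ n = (δ/d)² = (3.290 / 0.20)² = 270.55.
Round up to the next whole unit.

n = 271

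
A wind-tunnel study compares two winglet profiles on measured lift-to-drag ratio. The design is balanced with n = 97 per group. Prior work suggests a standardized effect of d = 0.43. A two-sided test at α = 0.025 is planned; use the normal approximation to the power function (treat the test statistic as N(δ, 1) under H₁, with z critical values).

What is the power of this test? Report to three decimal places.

Noncentrality parameter: δ = d·√(n/2) = 0.43 × √(97/2) = 2.9946
Critical value for a two-sided test at α = 0.025: z_{α/2} = 2.241.
Power = Φ(δ − 2.241) + Φ(−δ − 2.241) = Φ(0.753) + Φ(-5.236) = 0.7743 + 0.0000 = 0.7743.

Power ≈ 0.774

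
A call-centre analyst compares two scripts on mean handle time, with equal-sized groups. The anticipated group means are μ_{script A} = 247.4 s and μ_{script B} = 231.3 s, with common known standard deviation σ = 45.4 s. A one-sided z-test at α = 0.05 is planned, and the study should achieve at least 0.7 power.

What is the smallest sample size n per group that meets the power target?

Standardized effect: d = |μ_{script A} − μ_{script B}| / σ = |247.4 − 231.3| / 45.4 = 0.3546
Set Φ(δ − 1.645) = 0.7; then δ − 1.645 = Φ⁻¹(0.7) = 0.524, giving δ = 2.169.
δ = d·√(n/2) ⇒ n = 2(δ/d)² = 2 × (2.169 / 0.3546)² = 74.84.
Rounding up, n = 75 per group.

n = 75 per group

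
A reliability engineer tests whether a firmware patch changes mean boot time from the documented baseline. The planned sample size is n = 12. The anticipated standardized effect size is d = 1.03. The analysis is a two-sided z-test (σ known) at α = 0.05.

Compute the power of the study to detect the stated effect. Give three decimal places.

Noncentrality parameter: δ = d·√n = 1.03 × √12 = 3.5680
Critical value for a two-sided test at α = 0.05: z_{α/2} = 1.960.
Power = Φ(δ − 1.960) + Φ(−δ − 1.960) = Φ(1.608) + Φ(-5.528) = 0.9461 + 0.0000 = 0.9461.

Power ≈ 0.946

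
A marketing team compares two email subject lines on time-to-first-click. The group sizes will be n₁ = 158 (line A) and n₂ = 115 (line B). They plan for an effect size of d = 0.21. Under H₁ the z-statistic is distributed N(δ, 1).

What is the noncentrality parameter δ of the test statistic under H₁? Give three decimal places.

δ ≈ 1.713

δ = d / √(1/n₁ + 1/n₂) = 0.21 / √(1/158 + 1/115) = 1.7132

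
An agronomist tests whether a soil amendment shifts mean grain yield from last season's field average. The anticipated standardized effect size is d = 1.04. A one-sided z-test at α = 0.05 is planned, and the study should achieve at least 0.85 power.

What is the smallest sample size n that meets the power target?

Set Φ(δ − 1.645) = 0.85; then δ − 1.645 = Φ⁻¹(0.85) = 1.036, giving δ = 2.681.
δ = d·√n ⇒ n = (δ/d)² = (2.681 / 1.04)² = 6.65.
Rounding up, n = 7.

n = 7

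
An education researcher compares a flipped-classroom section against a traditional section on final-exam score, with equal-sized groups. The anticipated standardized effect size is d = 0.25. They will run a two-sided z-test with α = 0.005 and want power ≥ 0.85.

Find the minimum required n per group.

For power 0.85 need Φ(δ − z_{0.0025}) = 0.85, so δ = z_{0.0025} + z_{0.15} = 2.807 + 1.036 = 3.843.
(For δ > 0 the lower-tail rejection region contributes negligibly to power, so the one-term inversion is standard.)
δ = d·√(n/2) ⇒ n = 2(δ/d)² = 2 × (3.843 / 0.25)² = 472.71.
Round up to the next whole unit.

n = 473 per group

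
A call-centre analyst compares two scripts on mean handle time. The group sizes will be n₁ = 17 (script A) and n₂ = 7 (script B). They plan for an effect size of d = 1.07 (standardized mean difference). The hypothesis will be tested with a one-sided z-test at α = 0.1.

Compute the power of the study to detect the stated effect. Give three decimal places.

Noncentrality parameter: δ = d / √(1/n₁ + 1/n₂) = 1.07 / √(1/17 + 1/7) = 2.3826
One-sided α = 0.1 → critical value z_{0.1} = 1.282.
Power = P(Z > 1.282 − δ) = Φ(1.101) = 0.8646.

Power ≈ 0.865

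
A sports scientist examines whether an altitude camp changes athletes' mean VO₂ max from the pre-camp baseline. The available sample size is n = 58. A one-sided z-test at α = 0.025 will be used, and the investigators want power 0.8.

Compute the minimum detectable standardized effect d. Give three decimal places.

Required noncentrality: δ = z_{0.025} + z_{0.20} = 1.960 + 0.842 = 2.802.
δ = d·√n ⇒ d = δ/√n = 2.802/√58 = 0.3679.

d ≈ 0.368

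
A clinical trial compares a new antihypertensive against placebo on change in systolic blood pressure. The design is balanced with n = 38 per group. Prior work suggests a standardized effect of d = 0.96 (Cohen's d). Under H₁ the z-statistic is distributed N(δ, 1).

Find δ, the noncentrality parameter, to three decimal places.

The noncentrality parameter scales effect size by the design's sample-size factor: δ = d·√(n/2) = 0.96 × √(38/2) = 4.1845

δ ≈ 4.185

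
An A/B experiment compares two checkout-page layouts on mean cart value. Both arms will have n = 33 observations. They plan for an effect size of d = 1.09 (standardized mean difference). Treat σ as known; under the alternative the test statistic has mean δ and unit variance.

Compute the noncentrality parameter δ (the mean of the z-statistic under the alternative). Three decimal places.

δ = d·√(n/2) = 1.09 × √(33/2) = 4.4276

δ ≈ 4.428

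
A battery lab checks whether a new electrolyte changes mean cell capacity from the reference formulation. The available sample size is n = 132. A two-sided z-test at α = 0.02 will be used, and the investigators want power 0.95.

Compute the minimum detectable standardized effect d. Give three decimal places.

d ≈ 0.346

Need Φ(δ − 2.326) = 0.95, so δ = 2.326 + 1.645 = 3.971.
(The second rejection-region term Φ(−δ − z_{α/2}) is negligible and dropped.)
δ = d·√n ⇒ d = δ/√n = 3.971/√132 = 0.3456.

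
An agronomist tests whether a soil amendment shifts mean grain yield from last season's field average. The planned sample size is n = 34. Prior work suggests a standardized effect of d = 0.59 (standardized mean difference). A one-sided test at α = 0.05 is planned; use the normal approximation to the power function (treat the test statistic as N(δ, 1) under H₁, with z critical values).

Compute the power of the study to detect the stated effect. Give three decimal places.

Power ≈ 0.964

Noncentrality parameter: δ = d·√n = 0.59 × √34 = 3.4403
Critical value for a one-sided test at α = 0.05: z_α = 1.645.
Power = Φ(δ − 1.645) = Φ(1.795) = 0.9637.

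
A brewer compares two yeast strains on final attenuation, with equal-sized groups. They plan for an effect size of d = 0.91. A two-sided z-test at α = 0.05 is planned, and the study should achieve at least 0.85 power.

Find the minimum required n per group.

Set Φ(δ − 1.960) = 0.85; then δ − 1.960 = Φ⁻¹(0.85) = 1.036, giving δ = 2.996.
(The Φ(−δ − z_{α/2}) term is vanishingly small for δ > 0 and is dropped in the standard sample-size formula.)
δ = d·√(n/2) ⇒ n = 2(δ/d)² = 2 × (2.996 / 0.91)² = 21.68.
Round up to the next whole unit.

n = 22 per group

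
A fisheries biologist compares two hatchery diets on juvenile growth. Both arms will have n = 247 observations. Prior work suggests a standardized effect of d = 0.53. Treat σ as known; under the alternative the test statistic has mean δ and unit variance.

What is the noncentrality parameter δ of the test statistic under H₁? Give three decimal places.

The noncentrality parameter scales effect size by the design's sample-size factor: δ = d·√(n/2) = 0.53 × √(247/2) = 5.8899

δ ≈ 5.890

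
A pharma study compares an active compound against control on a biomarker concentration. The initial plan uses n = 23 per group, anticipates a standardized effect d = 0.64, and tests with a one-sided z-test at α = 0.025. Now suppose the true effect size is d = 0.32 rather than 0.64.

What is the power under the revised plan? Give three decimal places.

With d = 0.32: δ = d·√(n/2) = 0.32 × √(23/2) = 1.0852. Critical value z_{0.025} = 1.960.
Revised power = P(Z > 1.960 − δ) = Φ(-0.875) = 0.1908.

Power ≈ 0.191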